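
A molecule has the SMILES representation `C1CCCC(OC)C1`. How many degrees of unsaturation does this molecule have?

1

Atom tally by fragment:
  cyclohexane ring core → C:6 H:12
  (− 1 ring H displaced by substituents)
  + OCH3 → C:1 H:3 O:1
Element totals:
  C: 7
  H: 14
  O: 1
Molecular formula: C7H14O.
DoU = (2C + 2 + N − H − X) / 2 = (2·7 + 2 + 0 − 14 − 0) / 2 = 1.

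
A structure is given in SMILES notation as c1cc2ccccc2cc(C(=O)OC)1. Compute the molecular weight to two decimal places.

Atom tally by fragment:
  naphthalene ring system core → C:10 H:8
  (− 1 ring H displaced by substituents)
  + COOCH3 → C:2 H:3 O:2
Element totals:
  C: 12
  H: 10
  O: 2
Molecular formula: C12H10O2.
  M = 12(12.011) + 10(1.008) + 2(15.999)
    = 144.132 + 10.080 + 31.998 = 186.210

186.21 g/mol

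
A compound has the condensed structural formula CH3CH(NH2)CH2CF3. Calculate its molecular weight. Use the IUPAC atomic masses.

Atom tally by fragment:
  CH3 → C:1 H:3
  CH(NH2) → C:1 H:3 N:1
  CH2CF3 → C:2 H:2 F:3
Element totals:
  C: 4
  H: 8
  F: 3
  N: 1
Molecular formula: C4H8F3N.
  M = 4(12.011) + 8(1.008) + 3(18.998) + 14.007
    = 48.044 + 8.064 + 56.994 + 14.007 = 127.109

127.11 g/mol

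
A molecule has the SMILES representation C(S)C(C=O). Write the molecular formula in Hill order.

Atom tally by fragment:
  HSCH2 → C:1 H:3 S:1
  CH2CHO → C:2 H:3 O:1
Element totals:
  C: 3
  H: 6
  O: 1
  S: 1

C3H6OS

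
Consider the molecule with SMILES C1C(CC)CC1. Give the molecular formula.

C6H12

Atom tally by fragment:
  cyclobutane ring core → C:4 H:8
  (− 1 ring H displaced by substituents)
  + C2H5 → C:2 H:5
Element totals:
  C: 6
  H: 12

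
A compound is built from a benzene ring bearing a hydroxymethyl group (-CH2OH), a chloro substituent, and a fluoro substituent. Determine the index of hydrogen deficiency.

4

Atom tally by fragment:
  benzene ring core → C:6 H:6
  (− 3 ring H displaced by substituents)
  + CH2OH → C:1 H:3 O:1
  + Cl → Cl:1
  + F → F:1
Element totals:
  C: 7
  H: 6
  Cl: 1
  F: 1
  O: 1
Molecular formula: C7H6ClFO.
DoU = (2C + 2 + N − H − X) / 2 = (2·7 + 2 + 0 − 6 − 2) / 2 = 4.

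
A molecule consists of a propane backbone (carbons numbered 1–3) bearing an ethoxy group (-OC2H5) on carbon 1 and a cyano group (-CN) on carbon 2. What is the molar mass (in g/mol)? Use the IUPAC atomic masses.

113.16 g/mol

Atom tally by fragment:
  C2H5OCH2 → C:3 H:7 O:1
  CH(CN) → C:2 H:1 N:1
  CH3 → C:1 H:3
Element totals:
  C: 6
  H: 11
  N: 1
  O: 1
Molecular formula: C6H11NO.
  M = 6(12.011) + 11(1.008) + 14.007 + 15.999
    = 72.066 + 11.088 + 14.007 + 15.999 = 113.160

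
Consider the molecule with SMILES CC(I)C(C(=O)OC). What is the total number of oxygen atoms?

2

Atom tally by fragment:
  CH3 → C:1 H:3
  CH(I) → C:1 H:1 I:1
  CH2COOCH3 → C:3 H:5 O:2
Element totals:
  C: 5
  H: 9
  I: 1
  O: 2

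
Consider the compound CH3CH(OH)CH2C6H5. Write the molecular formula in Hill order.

C9H12O

Atom tally by fragment:
  CH3 → C:1 H:3
  CH(OH) → C:1 H:2 O:1
  CH2C6H5 → C:7 H:7
Element totals:
  C: 9
  H: 12
  O: 1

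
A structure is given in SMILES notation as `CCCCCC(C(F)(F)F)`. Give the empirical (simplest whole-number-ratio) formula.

Atom tally by fragment:
  CH3 → C:1 H:3
  CH2 → C:1 H:2
  CH2 → C:1 H:2
  CH2 → C:1 H:2
  CH2 → C:1 H:2
  CH2CF3 → C:2 H:2 F:3
Element totals:
  C: 7
  H: 13
  F: 3
Molecular formula: C7H13F3.
gcd of subscripts (7, 3, 13) = 1, so the empirical formula equals the molecular formula.

C7H13F3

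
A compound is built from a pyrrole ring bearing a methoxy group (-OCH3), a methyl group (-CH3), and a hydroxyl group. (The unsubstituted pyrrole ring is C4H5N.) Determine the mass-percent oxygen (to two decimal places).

25.17%

Atom tally by fragment:
  pyrrole ring core → C:4 H:5 N:1
  (− 3 ring H displaced by substituents)
  + OCH3 → C:1 H:3 O:1
  + CH3 → C:1 H:3
  + OH → O:1 H:1
Element totals:
  C: 6
  H: 9
  N: 1
  O: 2
Molecular formula: C6H9NO2.
Molar mass = 127.143 g/mol.
Mass from O: 2 × 15.999 = 31.998 g/mol.
%O = 31.998 / 127.143 × 100 = 25.17%.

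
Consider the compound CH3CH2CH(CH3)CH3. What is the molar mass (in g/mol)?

Element totals:
  C: 5
  H: 12
Molecular formula: C5H12.
  M = 5(12.011) + 12(1.008)
    = 60.055 + 12.096 = 72.151

72.15 g/mol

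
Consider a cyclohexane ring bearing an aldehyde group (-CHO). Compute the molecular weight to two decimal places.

Atom tally by fragment:
  cyclohexane ring core → C:6 H:12
  (− 1 ring H displaced by substituents)
  + CHO → C:1 H:1 O:1
Element totals:
  C: 7
  H: 12
  O: 1
Molecular formula: C7H12O.
  M = 7(12.011) + 12(1.008) + 15.999
    = 84.077 + 12.096 + 15.999 = 112.172

112.17 g/mol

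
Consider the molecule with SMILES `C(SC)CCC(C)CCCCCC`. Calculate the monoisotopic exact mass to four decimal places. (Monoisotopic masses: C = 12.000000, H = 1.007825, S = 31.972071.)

202.1755

Atom tally by fragment:
  CH3SCH2 → C:2 H:5 S:1
  CH2 → C:1 H:2
  CH2 → C:1 H:2
  CH(CH3) → C:2 H:4
  CH2 → C:1 H:2
  CH2 → C:1 H:2
  CH2 → C:1 H:2
  CH2 → C:1 H:2
  CH2 → C:1 H:2
  CH3 → C:1 H:3
Element totals:
  C: 12
  H: 26
  S: 1
Molecular formula: C12H26S.
  M = 12(12.0) + 26(1.007825) + 31.972071
    = 144.000000 + 26.203450 + 31.972071 = 202.175521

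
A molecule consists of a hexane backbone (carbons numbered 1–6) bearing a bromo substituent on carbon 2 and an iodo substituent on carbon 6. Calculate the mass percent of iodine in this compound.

43.61%

Atom tally by fragment:
  CH3 → C:1 H:3
  CH(Br) → C:1 H:1 Br:1
  CH2 → C:1 H:2
  CH2 → C:1 H:2
  CH2 → C:1 H:2
  CH2I → C:1 H:2 I:1
Element totals:
  C: 6
  H: 12
  Br: 1
  I: 1
Molecular formula: C6H12BrI.
Molar mass = 290.970 g/mol.
Mass from I: 1 × 126.904 = 126.904 g/mol.
%I = 126.904 / 290.970 × 100 = 43.61%.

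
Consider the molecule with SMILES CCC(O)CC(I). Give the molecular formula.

C5H11IO

Atom tally by fragment:
  CH3 → C:1 H:3
  CH2 → C:1 H:2
  CH(OH) → C:1 H:2 O:1
  CH2 → C:1 H:2
  CH2I → C:1 H:2 I:1
Element totals:
  C: 5
  H: 11
  I: 1
  O: 1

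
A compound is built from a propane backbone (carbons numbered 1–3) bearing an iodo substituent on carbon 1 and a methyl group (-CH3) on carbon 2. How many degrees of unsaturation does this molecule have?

Atom tally by fragment:
  ICH2 → C:1 H:2 I:1
  CH(CH3) → C:2 H:4
  CH3 → C:1 H:3
Element totals:
  C: 4
  H: 9
  I: 1
Molecular formula: C4H9I.
DoU = (2C + 2 + N − H − X) / 2 = (2·4 + 2 + 0 − 9 − 1) / 2 = 0.

0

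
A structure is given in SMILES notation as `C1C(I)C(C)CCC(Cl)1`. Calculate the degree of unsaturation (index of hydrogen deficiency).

Atom tally by fragment:
  cyclohexane ring core → C:6 H:12
  (− 3 ring H displaced by substituents)
  + I → I:1
  + CH3 → C:1 H:3
  + Cl → Cl:1
Element totals:
  C: 7
  H: 12
  Cl: 1
  I: 1
Molecular formula: C7H12ClI.
DoU = (2C + 2 + N − H − X) / 2 = (2·7 + 2 + 0 − 12 − 2) / 2 = 1.

1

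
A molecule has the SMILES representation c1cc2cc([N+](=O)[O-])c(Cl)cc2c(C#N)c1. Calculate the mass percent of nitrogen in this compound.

Atom tally by fragment:
  naphthalene ring system core → C:10 H:8
  (− 3 ring H displaced by substituents)
  + NO2 → N:1 O:2
  + Cl → Cl:1
  + CN → C:1 N:1
Element totals:
  C: 11
  H: 5
  Cl: 1
  N: 2
  O: 2
Molecular formula: C11H5ClN2O2.
Molar mass = 232.623 g/mol.
Mass from N: 2 × 14.007 = 28.014 g/mol.
%N = 28.014 / 232.623 × 100 = 12.04%.

12.04%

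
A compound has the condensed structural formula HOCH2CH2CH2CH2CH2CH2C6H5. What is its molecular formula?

Element totals:
  C: 12
  H: 18
  O: 1

C12H18O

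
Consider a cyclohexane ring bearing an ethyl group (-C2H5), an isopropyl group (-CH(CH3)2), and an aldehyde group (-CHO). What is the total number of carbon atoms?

Atom tally by fragment:
  cyclohexane ring core → C:6 H:12
  (− 3 ring H displaced by substituents)
  + C2H5 → C:2 H:5
  + CH(CH3)2 → C:3 H:7
  + CHO → C:1 H:1 O:1
Element totals:
  C: 12
  H: 22
  O: 1

12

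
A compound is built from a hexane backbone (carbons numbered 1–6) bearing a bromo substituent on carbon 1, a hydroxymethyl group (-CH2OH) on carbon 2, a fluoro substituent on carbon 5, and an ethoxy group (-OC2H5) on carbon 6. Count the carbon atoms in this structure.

9

Atom tally by fragment:
  BrCH2 → C:1 H:2 Br:1
  CH(CH2OH) → C:2 H:4 O:1
  CH2 → C:1 H:2
  CH2 → C:1 H:2
  CH(F) → C:1 H:1 F:1
  CH2OC2H5 → C:3 H:7 O:1
Element totals:
  C: 9
  H: 18
  Br: 1
  F: 1
  O: 2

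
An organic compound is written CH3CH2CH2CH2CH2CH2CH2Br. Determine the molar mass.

Element totals:
  C: 7
  H: 15
  Br: 1
Molecular formula: C7H15Br.
  M = 7(12.011) + 15(1.008) + 79.904
    = 84.077 + 15.120 + 79.904 = 179.101

179.10 g/mol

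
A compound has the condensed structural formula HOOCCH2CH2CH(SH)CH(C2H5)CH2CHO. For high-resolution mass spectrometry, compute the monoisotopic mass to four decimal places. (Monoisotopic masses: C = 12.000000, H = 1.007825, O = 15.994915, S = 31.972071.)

Atom tally by fragment:
  HOOCCH2 → C:2 H:3 O:2
  CH2 → C:1 H:2
  CH(SH) → C:1 H:2 S:1
  CH(C2H5) → C:3 H:6
  CH2CHO → C:2 H:3 O:1
Element totals:
  C: 9
  H: 16
  O: 3
  S: 1
Molecular formula: C9H16O3S.
  M = 9(12.0) + 16(1.007825) + 3(15.994915) + 31.972071
    = 108.000000 + 16.125200 + 47.984745 + 31.972071 = 204.082016

204.0820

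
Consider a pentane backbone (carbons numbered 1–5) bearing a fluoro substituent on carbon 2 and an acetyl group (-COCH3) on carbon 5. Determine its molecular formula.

Atom tally by fragment:
  CH3 → C:1 H:3
  CH(F) → C:1 H:1 F:1
  CH2 → C:1 H:2
  CH2 → C:1 H:2
  CH2COCH3 → C:3 H:5 O:1
Element totals:
  C: 7
  H: 13
  F: 1
  O: 1

C7H13FO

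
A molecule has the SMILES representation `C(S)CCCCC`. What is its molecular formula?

Atom tally by fragment:
  HSCH2 → C:1 H:3 S:1
  CH2 → C:1 H:2
  CH2 → C:1 H:2
  CH2 → C:1 H:2
  CH2 → C:1 H:2
  CH3 → C:1 H:3
Element totals:
  C: 6
  H: 14
  S: 1

C6H14S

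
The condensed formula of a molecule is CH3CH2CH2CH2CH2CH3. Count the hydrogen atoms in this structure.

Atom tally by fragment:
  CH3 → C:1 H:3
  CH2 → C:1 H:2
  CH2 → C:1 H:2
  CH2 → C:1 H:2
  CH2 → C:1 H:2
  CH3 → C:1 H:3
Element totals:
  C: 6
  H: 14

14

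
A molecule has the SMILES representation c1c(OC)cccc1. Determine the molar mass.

108.14 g/mol

Atom tally by fragment:
  benzene ring core → C:6 H:6
  (− 1 ring H displaced by substituents)
  + OCH3 → C:1 H:3 O:1
Element totals:
  C: 7
  H: 8
  O: 1
Molecular formula: C7H8O.
  M = 7(12.011) + 8(1.008) + 15.999
    = 84.077 + 8.064 + 15.999 = 108.140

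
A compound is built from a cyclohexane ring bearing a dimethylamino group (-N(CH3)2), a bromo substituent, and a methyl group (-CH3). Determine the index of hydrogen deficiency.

Atom tally by fragment:
  cyclohexane ring core → C:6 H:12
  (− 3 ring H displaced by substituents)
  + N(CH3)2 → N:1 C:2 H:6
  + Br → Br:1
  + CH3 → C:1 H:3
Element totals:
  C: 9
  H: 18
  Br: 1
  N: 1
Molecular formula: C9H18BrN.
DoU = (2C + 2 + N − H − X) / 2 = (2·9 + 2 + 1 − 18 − 1) / 2 = 1.

1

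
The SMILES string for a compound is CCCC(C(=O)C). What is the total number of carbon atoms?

Atom tally by fragment:
  CH3 → C:1 H:3
  CH2 → C:1 H:2
  CH2 → C:1 H:2
  CH2COCH3 → C:3 H:5 O:1
Element totals:
  C: 6
  H: 12
  O: 1

6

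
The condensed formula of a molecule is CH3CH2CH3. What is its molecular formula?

Element totals:
  C: 3
  H: 8

C3H8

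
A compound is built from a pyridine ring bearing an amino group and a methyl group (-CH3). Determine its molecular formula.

Atom tally by fragment:
  pyridine ring core → C:5 H:5 N:1
  (− 2 ring H displaced by substituents)
  + NH2 → N:1 H:2
  + CH3 → C:1 H:3
Element totals:
  C: 6
  H: 8
  N: 2

C6H8N2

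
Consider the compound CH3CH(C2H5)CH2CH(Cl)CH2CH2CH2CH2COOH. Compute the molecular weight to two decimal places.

Element totals:
  C: 11
  H: 21
  Cl: 1
  O: 2
Molecular formula: C11H21ClO2.
  M = 11(12.011) + 21(1.008) + 35.45 + 2(15.999)
    = 132.121 + 21.168 + 35.450 + 31.998 = 220.737

220.74 g/mol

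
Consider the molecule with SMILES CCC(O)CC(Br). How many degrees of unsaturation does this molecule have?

Atom tally by fragment:
  CH3 → C:1 H:3
  CH2 → C:1 H:2
  CH(OH) → C:1 H:2 O:1
  CH2 → C:1 H:2
  CH2Br → C:1 H:2 Br:1
Element totals:
  C: 5
  H: 11
  Br: 1
  O: 1
Molecular formula: C5H11BrO.
DoU = (2C + 2 + N − H − X) / 2 = (2·5 + 2 + 0 − 11 − 1) / 2 = 0.

0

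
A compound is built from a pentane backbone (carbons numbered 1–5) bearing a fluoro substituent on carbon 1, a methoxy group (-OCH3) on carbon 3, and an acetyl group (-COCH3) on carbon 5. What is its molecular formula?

C8H15FO2

Atom tally by fragment:
  FCH2 → C:1 H:2 F:1
  CH2 → C:1 H:2
  CH(OCH3) → C:2 H:4 O:1
  CH2 → C:1 H:2
  CH2COCH3 → C:3 H:5 O:1
Element totals:
  C: 8
  H: 15
  F: 1
  O: 2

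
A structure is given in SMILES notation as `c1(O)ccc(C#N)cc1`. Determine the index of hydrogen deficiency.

6

Atom tally by fragment:
  benzene ring core → C:6 H:6
  (− 2 ring H displaced by substituents)
  + OH → O:1 H:1
  + CN → C:1 N:1
Element totals:
  C: 7
  H: 5
  N: 1
  O: 1
Molecular formula: C7H5NO.
DoU = (2C + 2 + N − H − X) / 2 = (2·7 + 2 + 1 − 5 − 0) / 2 = 6.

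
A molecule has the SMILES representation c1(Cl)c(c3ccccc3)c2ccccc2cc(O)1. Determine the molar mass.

254.71 g/mol

Atom tally by fragment:
  naphthalene ring system core → C:10 H:8
  (− 3 ring H displaced by substituents)
  + Cl → Cl:1
  + C6H5 → C:6 H:5
  + OH → O:1 H:1
Element totals:
  C: 16
  H: 11
  Cl: 1
  O: 1
Molecular formula: C16H11ClO.
  M = 16(12.011) + 11(1.008) + 35.45 + 15.999
    = 192.176 + 11.088 + 35.450 + 15.999 = 254.713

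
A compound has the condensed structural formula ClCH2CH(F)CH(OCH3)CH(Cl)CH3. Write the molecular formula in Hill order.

C6H11Cl2FO

Element totals:
  C: 6
  H: 11
  Cl: 2
  F: 1
  O: 1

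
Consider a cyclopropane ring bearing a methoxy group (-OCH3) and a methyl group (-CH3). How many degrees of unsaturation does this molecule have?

1

Atom tally by fragment:
  cyclopropane ring core → C:3 H:6
  (− 2 ring H displaced by substituents)
  + OCH3 → C:1 H:3 O:1
  + CH3 → C:1 H:3
Element totals:
  C: 5
  H: 10
  O: 1
Molecular formula: C5H10O.
DoU = (2C + 2 + N − H − X) / 2 = (2·5 + 2 + 0 − 10 − 0) / 2 = 1.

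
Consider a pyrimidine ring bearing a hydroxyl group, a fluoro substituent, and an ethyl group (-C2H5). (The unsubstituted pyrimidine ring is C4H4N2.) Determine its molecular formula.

C6H7FN2O

Atom tally by fragment:
  pyrimidine ring core → C:4 H:4 N:2
  (− 3 ring H displaced by substituents)
  + OH → O:1 H:1
  + F → F:1
  + C2H5 → C:2 H:5
Element totals:
  C: 6
  H: 7
  F: 1
  N: 2
  O: 1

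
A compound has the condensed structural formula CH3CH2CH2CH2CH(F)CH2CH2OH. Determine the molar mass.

Atom tally by fragment:
  CH3 → C:1 H:3
  CH2 → C:1 H:2
  CH2 → C:1 H:2
  CH2 → C:1 H:2
  CH(F) → C:1 H:1 F:1
  CH2CH2OH → C:2 H:5 O:1
Element totals:
  C: 7
  H: 15
  F: 1
  O: 1
Molecular formula: C7H15FO.
  M = 7(12.011) + 15(1.008) + 18.998 + 15.999
    = 84.077 + 15.120 + 18.998 + 15.999 = 134.194

134.19 g/mol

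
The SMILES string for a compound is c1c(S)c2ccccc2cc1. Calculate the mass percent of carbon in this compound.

74.96%

Atom tally by fragment:
  naphthalene ring system core → C:10 H:8
  (− 1 ring H displaced by substituents)
  + SH → S:1 H:1
Element totals:
  C: 10
  H: 8
  S: 1
Molecular formula: C10H8S.
Molar mass = 160.234 g/mol.
Mass from C: 10 × 12.011 = 120.110 g/mol.
%C = 120.110 / 160.234 × 100 = 74.96%.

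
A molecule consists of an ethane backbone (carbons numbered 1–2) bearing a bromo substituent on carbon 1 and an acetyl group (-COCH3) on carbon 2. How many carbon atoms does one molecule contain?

Atom tally by fragment:
  BrCH2 → C:1 H:2 Br:1
  CH2COCH3 → C:3 H:5 O:1
Element totals:
  C: 4
  H: 7
  Br: 1
  O: 1

4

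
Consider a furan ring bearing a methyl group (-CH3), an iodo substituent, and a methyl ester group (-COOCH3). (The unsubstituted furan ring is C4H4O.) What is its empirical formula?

Atom tally by fragment:
  furan ring core → C:4 H:4 O:1
  (− 3 ring H displaced by substituents)
  + CH3 → C:1 H:3
  + I → I:1
  + COOCH3 → C:2 H:3 O:2
Element totals:
  C: 7
  H: 7
  I: 1
  O: 3
Molecular formula: C7H7IO3.
gcd of subscripts (7, 7, 1, 3) = 1, so the empirical formula equals the molecular formula.

C7H7IO3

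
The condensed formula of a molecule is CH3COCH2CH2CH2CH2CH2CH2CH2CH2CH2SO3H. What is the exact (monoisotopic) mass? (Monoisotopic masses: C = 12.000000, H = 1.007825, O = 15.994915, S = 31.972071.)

Element totals:
  C: 11
  H: 22
  O: 4
  S: 1
Molecular formula: C11H22O4S.
  M = 11(12.0) + 22(1.007825) + 4(15.994915) + 31.972071
    = 132.000000 + 22.172150 + 63.979660 + 31.972071 = 250.123881

250.1239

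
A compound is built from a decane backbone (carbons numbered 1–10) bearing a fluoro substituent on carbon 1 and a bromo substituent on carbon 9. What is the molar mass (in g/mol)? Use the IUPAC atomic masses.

Atom tally by fragment:
  FCH2 → C:1 H:2 F:1
  CH2 → C:1 H:2
  CH2 → C:1 H:2
  CH2 → C:1 H:2
  CH2 → C:1 H:2
  CH2 → C:1 H:2
  CH2 → C:1 H:2
  CH2 → C:1 H:2
  CH(Br) → C:1 H:1 Br:1
  CH3 → C:1 H:3
Element totals:
  C: 10
  H: 20
  Br: 1
  F: 1
Molecular formula: C10H20BrF.
  M = 10(12.011) + 20(1.008) + 79.904 + 18.998
    = 120.110 + 20.160 + 79.904 + 18.998 = 239.172

239.17 g/mol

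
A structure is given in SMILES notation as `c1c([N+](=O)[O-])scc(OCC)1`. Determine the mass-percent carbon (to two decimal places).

41.61%

Atom tally by fragment:
  thiophene ring core → C:4 H:4 S:1
  (− 2 ring H displaced by substituents)
  + NO2 → N:1 O:2
  + OC2H5 → C:2 H:5 O:1
Element totals:
  C: 6
  H: 7
  N: 1
  O: 3
  S: 1
Molecular formula: C6H7NO3S.
Molar mass = 173.186 g/mol.
Mass from C: 6 × 12.011 = 72.066 g/mol.
%C = 72.066 / 173.186 × 100 = 41.61%.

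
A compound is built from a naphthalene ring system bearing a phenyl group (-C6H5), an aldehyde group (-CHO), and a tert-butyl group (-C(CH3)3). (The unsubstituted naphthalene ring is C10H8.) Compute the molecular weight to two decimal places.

Atom tally by fragment:
  naphthalene ring system core → C:10 H:8
  (− 3 ring H displaced by substituents)
  + C6H5 → C:6 H:5
  + CHO → C:1 H:1 O:1
  + C(CH3)3 → C:4 H:9
Element totals:
  C: 21
  H: 20
  O: 1
Molecular formula: C21H20O.
  M = 21(12.011) + 20(1.008) + 15.999
    = 252.231 + 20.160 + 15.999 = 288.390

288.39 g/mol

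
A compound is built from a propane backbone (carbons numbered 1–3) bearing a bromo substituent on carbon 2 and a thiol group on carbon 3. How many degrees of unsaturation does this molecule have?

0

Atom tally by fragment:
  CH3 → C:1 H:3
  CH(Br) → C:1 H:1 Br:1
  CH2SH → C:1 H:3 S:1
Element totals:
  C: 3
  H: 7
  Br: 1
  S: 1
Molecular formula: C3H7BrS.
DoU = (2C + 2 + N − H − X) / 2 = (2·3 + 2 + 0 − 7 − 1) / 2 = 0.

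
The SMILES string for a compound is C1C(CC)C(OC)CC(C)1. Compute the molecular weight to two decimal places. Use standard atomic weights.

Atom tally by fragment:
  cyclopentane ring core → C:5 H:10
  (− 3 ring H displaced by substituents)
  + C2H5 → C:2 H:5
  + OCH3 → C:1 H:3 O:1
  + CH3 → C:1 H:3
Element totals:
  C: 9
  H: 18
  O: 1
Molecular formula: C9H18O.
  M = 9(12.011) + 18(1.008) + 15.999
    = 108.099 + 18.144 + 15.999 = 142.242

142.24 g/mol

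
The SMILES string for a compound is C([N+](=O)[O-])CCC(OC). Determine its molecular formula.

C5H11NO3

Atom tally by fragment:
  O2NCH2 → C:1 H:2 N:1 O:2
  CH2 → C:1 H:2
  CH2 → C:1 H:2
  CH2OCH3 → C:2 H:5 O:1
Element totals:
  C: 5
  H: 11
  N: 1
  O: 3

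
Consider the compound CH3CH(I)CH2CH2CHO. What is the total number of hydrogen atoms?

9

Element totals:
  C: 5
  H: 9
  I: 1
  O: 1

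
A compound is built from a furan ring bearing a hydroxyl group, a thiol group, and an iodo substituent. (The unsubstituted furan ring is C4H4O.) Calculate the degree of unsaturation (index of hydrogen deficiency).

3

Atom tally by fragment:
  furan ring core → C:4 H:4 O:1
  (− 3 ring H displaced by substituents)
  + OH → O:1 H:1
  + SH → S:1 H:1
  + I → I:1
Element totals:
  C: 4
  H: 3
  I: 1
  O: 2
  S: 1
Molecular formula: C4H3IO2S.
DoU = (2C + 2 + N − H − X) / 2 = (2·4 + 2 + 0 − 3 − 1) / 2 = 3.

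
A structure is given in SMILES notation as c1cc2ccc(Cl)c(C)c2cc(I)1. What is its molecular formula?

Atom tally by fragment:
  naphthalene ring system core → C:10 H:8
  (− 3 ring H displaced by substituents)
  + Cl → Cl:1
  + CH3 → C:1 H:3
  + I → I:1
Element totals:
  C: 11
  H: 8
  Cl: 1
  I: 1

C11H8ClI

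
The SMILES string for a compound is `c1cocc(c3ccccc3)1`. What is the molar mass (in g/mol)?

144.17 g/mol

Atom tally by fragment:
  furan ring core → C:4 H:4 O:1
  (− 1 ring H displaced by substituents)
  + C6H5 → C:6 H:5
Element totals:
  C: 10
  H: 8
  O: 1
Molecular formula: C10H8O.
  M = 10(12.011) + 8(1.008) + 15.999
    = 120.110 + 8.064 + 15.999 = 144.173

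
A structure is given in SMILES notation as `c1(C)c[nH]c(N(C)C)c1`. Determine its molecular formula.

Atom tally by fragment:
  pyrrole ring core → C:4 H:5 N:1
  (− 2 ring H displaced by substituents)
  + CH3 → C:1 H:3
  + N(CH3)2 → N:1 C:2 H:6
Element totals:
  C: 7
  H: 12
  N: 2

C7H12N2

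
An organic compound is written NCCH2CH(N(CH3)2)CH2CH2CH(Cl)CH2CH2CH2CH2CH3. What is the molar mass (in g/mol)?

Element totals:
  C: 13
  H: 25
  Cl: 1
  N: 2
Molecular formula: C13H25ClN2.
  M = 13(12.011) + 25(1.008) + 35.45 + 2(14.007)
    = 156.143 + 25.200 + 35.450 + 28.014 = 244.807

244.81 g/mol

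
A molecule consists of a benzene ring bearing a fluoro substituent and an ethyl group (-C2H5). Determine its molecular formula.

C8H9F

Atom tally by fragment:
  benzene ring core → C:6 H:6
  (− 2 ring H displaced by substituents)
  + F → F:1
  + C2H5 → C:2 H:5
Element totals:
  C: 8
  H: 9
  F: 1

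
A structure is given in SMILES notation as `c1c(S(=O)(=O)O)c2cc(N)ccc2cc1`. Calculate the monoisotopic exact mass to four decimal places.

223.0303

Atom tally by fragment:
  naphthalene ring system core → C:10 H:8
  (− 2 ring H displaced by substituents)
  + SO3H → S:1 O:3 H:1
  + NH2 → N:1 H:2
Element totals:
  C: 10
  H: 9
  N: 1
  O: 3
  S: 1
Molecular formula: C10H9NO3S.
  M = 10(12.0) + 9(1.007825) + 14.003074 + 3(15.994915) + 31.972071
    = 120.000000 + 9.070425 + 14.003074 + 47.984745 + 31.972071 = 223.030315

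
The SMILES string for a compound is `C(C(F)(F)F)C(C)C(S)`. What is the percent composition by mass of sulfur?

Atom tally by fragment:
  F3CCH2 → C:2 H:2 F:3
  CH(CH3) → C:2 H:4
  CH2SH → C:1 H:3 S:1
Element totals:
  C: 5
  H: 9
  F: 3
  S: 1
Molecular formula: C5H9F3S.
Molar mass = 158.181 g/mol.
Mass from S: 1 × 32.06 = 32.060 g/mol.
%S = 32.060 / 158.181 × 100 = 20.27%.

20.27%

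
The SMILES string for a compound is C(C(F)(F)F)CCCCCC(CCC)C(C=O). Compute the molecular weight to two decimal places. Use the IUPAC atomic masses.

Atom tally by fragment:
  F3CCH2 → C:2 H:2 F:3
  CH2 → C:1 H:2
  CH2 → C:1 H:2
  CH2 → C:1 H:2
  CH2 → C:1 H:2
  CH2 → C:1 H:2
  CH(CH2CH2CH3) → C:4 H:8
  CH2CHO → C:2 H:3 O:1
Element totals:
  C: 13
  H: 23
  F: 3
  O: 1
Molecular formula: C13H23F3O.
  M = 13(12.011) + 23(1.008) + 3(18.998) + 15.999
    = 156.143 + 23.184 + 56.994 + 15.999 = 252.320

252.32 g/mol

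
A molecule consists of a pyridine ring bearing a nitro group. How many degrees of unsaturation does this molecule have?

Atom tally by fragment:
  pyridine ring core → C:5 H:5 N:1
  (− 1 ring H displaced by substituents)
  + NO2 → N:1 O:2
Element totals:
  C: 5
  H: 4
  N: 2
  O: 2
Molecular formula: C5H4N2O2.
DoU = (2C + 2 + N − H − X) / 2 = (2·5 + 2 + 2 − 4 − 0) / 2 = 5.

5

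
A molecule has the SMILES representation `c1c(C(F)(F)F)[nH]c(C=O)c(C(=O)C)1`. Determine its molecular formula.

Atom tally by fragment:
  pyrrole ring core → C:4 H:5 N:1
  (− 3 ring H displaced by substituents)
  + CF3 → C:1 F:3
  + CHO → C:1 H:1 O:1
  + COCH3 → C:2 H:3 O:1
Element totals:
  C: 8
  H: 6
  F: 3
  N: 1
  O: 2

C8H6F3NO2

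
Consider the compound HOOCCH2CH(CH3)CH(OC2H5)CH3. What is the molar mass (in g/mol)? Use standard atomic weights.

Atom tally by fragment:
  HOOCCH2 → C:2 H:3 O:2
  CH(CH3) → C:2 H:4
  CH(OC2H5) → C:3 H:6 O:1
  CH3 → C:1 H:3
Element totals:
  C: 8
  H: 16
  O: 3
Molecular formula: C8H16O3.
  M = 8(12.011) + 16(1.008) + 3(15.999)
    = 96.088 + 16.128 + 47.997 = 160.213

160.21 g/mol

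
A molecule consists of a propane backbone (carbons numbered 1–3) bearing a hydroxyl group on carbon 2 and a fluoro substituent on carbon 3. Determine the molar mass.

Atom tally by fragment:
  CH3 → C:1 H:3
  CH(OH) → C:1 H:2 O:1
  CH2F → C:1 H:2 F:1
Element totals:
  C: 3
  H: 7
  F: 1
  O: 1
Molecular formula: C3H7FO.
  M = 3(12.011) + 7(1.008) + 18.998 + 15.999
    = 36.033 + 7.056 + 18.998 + 15.999 = 78.086

78.09 g/mol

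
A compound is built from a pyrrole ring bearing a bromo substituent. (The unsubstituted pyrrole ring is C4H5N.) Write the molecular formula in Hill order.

C4H4BrN

Atom tally by fragment:
  pyrrole ring core → C:4 H:5 N:1
  (− 1 ring H displaced by substituents)
  + Br → Br:1
Element totals:
  C: 4
  H: 4
  Br: 1
  N: 1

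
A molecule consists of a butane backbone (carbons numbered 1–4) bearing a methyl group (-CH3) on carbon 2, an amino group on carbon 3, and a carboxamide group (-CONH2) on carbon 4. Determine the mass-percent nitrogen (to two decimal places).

21.52%

Atom tally by fragment:
  CH3 → C:1 H:3
  CH(CH3) → C:2 H:4
  CH(NH2) → C:1 H:3 N:1
  CH2CONH2 → C:2 H:4 O:1 N:1
Element totals:
  C: 6
  H: 14
  N: 2
  O: 1
Molecular formula: C6H14N2O.
Molar mass = 130.191 g/mol.
Mass from N: 2 × 14.007 = 28.014 g/mol.
%N = 28.014 / 130.191 × 100 = 21.52%.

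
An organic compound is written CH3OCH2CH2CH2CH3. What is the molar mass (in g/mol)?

88.15 g/mol

Atom tally by fragment:
  CH3OCH2 → C:2 H:5 O:1
  CH2 → C:1 H:2
  CH2 → C:1 H:2
  CH3 → C:1 H:3
Element totals:
  C: 5
  H: 12
  O: 1
Molecular formula: C5H12O.
  M = 5(12.011) + 12(1.008) + 15.999
    = 60.055 + 12.096 + 15.999 = 88.150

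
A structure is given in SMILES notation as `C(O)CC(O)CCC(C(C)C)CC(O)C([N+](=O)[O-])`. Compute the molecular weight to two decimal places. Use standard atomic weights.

263.33 g/mol

Atom tally by fragment:
  HOCH2 → C:1 H:3 O:1
  CH2 → C:1 H:2
  CH(OH) → C:1 H:2 O:1
  CH2 → C:1 H:2
  CH2 → C:1 H:2
  CH(CH(CH3)2) → C:4 H:8
  CH2 → C:1 H:2
  CH(OH) → C:1 H:2 O:1
  CH2NO2 → C:1 H:2 N:1 O:2
Element totals:
  C: 12
  H: 25
  N: 1
  O: 5
Molecular formula: C12H25NO5.
  M = 12(12.011) + 25(1.008) + 14.007 + 5(15.999)
    = 144.132 + 25.200 + 14.007 + 79.995 = 263.334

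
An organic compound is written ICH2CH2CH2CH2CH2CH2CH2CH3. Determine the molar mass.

Atom tally by fragment:
  ICH2 → C:1 H:2 I:1
  CH2 → C:1 H:2
  CH2 → C:1 H:2
  CH2 → C:1 H:2
  CH2 → C:1 H:2
  CH2 → C:1 H:2
  CH2 → C:1 H:2
  CH3 → C:1 H:3
Element totals:
  C: 8
  H: 17
  I: 1
Molecular formula: C8H17I.
  M = 8(12.011) + 17(1.008) + 126.904
    = 96.088 + 17.136 + 126.904 = 240.128

240.13 g/mol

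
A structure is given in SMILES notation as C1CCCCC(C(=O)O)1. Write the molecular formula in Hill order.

C7H12O2

Atom tally by fragment:
  cyclohexane ring core → C:6 H:12
  (− 1 ring H displaced by substituents)
  + COOH → C:1 H:1 O:2
Element totals:
  C: 7
  H: 12
  O: 2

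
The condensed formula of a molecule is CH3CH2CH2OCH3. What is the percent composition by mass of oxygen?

21.58%

Element totals:
  C: 4
  H: 10
  O: 1
Molecular formula: C4H10O.
Molar mass = 74.123 g/mol.
Mass from O: 1 × 15.999 = 15.999 g/mol.
%O = 15.999 / 74.123 × 100 = 21.58%.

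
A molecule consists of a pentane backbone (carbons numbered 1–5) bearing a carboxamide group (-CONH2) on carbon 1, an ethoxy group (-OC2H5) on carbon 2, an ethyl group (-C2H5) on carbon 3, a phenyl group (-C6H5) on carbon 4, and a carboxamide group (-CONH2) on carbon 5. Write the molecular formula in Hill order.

C17H26N2O3

Atom tally by fragment:
  H2NOCCH2 → C:2 H:4 O:1 N:1
  CH(OC2H5) → C:3 H:6 O:1
  CH(C2H5) → C:3 H:6
  CH(C6H5) → C:7 H:6
  CH2CONH2 → C:2 H:4 O:1 N:1
Element totals:
  C: 17
  H: 26
  N: 2
  O: 3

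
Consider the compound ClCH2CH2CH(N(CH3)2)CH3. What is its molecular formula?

Atom tally by fragment:
  ClCH2 → C:1 H:2 Cl:1
  CH2 → C:1 H:2
  CH(N(CH3)2) → C:3 H:7 N:1
  CH3 → C:1 H:3
Element totals:
  C: 6
  H: 14
  Cl: 1
  N: 1

C6H14ClN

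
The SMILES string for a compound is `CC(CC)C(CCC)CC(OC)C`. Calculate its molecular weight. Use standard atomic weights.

186.34 g/mol

Atom tally by fragment:
  CH3 → C:1 H:3
  CH(C2H5) → C:3 H:6
  CH(CH2CH2CH3) → C:4 H:8
  CH2 → C:1 H:2
  CH(OCH3) → C:2 H:4 O:1
  CH3 → C:1 H:3
Element totals:
  C: 12
  H: 26
  O: 1
Molecular formula: C12H26O.
  M = 12(12.011) + 26(1.008) + 15.999
    = 144.132 + 26.208 + 15.999 = 186.339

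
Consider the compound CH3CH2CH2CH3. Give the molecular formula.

Atom tally by fragment:
  CH3 → C:1 H:3
  CH2 → C:1 H:2
  CH2 → C:1 H:2
  CH3 → C:1 H:3
Element totals:
  C: 4
  H: 10

C4H10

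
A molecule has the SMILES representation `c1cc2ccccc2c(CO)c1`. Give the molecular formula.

C11H10O

Atom tally by fragment:
  naphthalene ring system core → C:10 H:8
  (− 1 ring H displaced by substituents)
  + CH2OH → C:1 H:3 O:1
Element totals:
  C: 11
  H: 10
  O: 1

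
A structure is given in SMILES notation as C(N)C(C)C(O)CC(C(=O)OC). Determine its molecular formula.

Atom tally by fragment:
  H2NCH2 → C:1 H:4 N:1
  CH(CH3) → C:2 H:4
  CH(OH) → C:1 H:2 O:1
  CH2 → C:1 H:2
  CH2COOCH3 → C:3 H:5 O:2
Element totals:
  C: 8
  H: 17
  N: 1
  O: 3

C8H17NO3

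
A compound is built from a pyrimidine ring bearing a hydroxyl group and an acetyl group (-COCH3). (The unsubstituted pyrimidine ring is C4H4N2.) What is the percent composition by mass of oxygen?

23.17%

Atom tally by fragment:
  pyrimidine ring core → C:4 H:4 N:2
  (− 2 ring H displaced by substituents)
  + OH → O:1 H:1
  + COCH3 → C:2 H:3 O:1
Element totals:
  C: 6
  H: 6
  N: 2
  O: 2
Molecular formula: C6H6N2O2.
Molar mass = 138.126 g/mol.
Mass from O: 2 × 15.999 = 31.998 g/mol.
%O = 31.998 / 138.126 × 100 = 23.17%.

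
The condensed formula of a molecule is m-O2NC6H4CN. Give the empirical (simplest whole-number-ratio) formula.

Atom tally by fragment:
  benzene ring core → C:6 H:6
  (− 2 ring H displaced by substituents)
  + NO2 → N:1 O:2
  + CN → C:1 N:1
Element totals:
  C: 7
  H: 4
  N: 2
  O: 2
Molecular formula: C7H4N2O2.
gcd of subscripts (7, 4, 2, 2) = 1, so the empirical formula equals the molecular formula.

C7H4N2O2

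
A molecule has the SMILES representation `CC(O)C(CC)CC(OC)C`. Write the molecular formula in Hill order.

C9H20O2

Atom tally by fragment:
  CH3 → C:1 H:3
  CH(OH) → C:1 H:2 O:1
  CH(C2H5) → C:3 H:6
  CH2 → C:1 H:2
  CH(OCH3) → C:2 H:4 O:1
  CH3 → C:1 H:3
Element totals:
  C: 9
  H: 20
  O: 2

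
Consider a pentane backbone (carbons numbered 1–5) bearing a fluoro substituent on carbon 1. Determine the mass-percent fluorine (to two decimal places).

Atom tally by fragment:
  FCH2 → C:1 H:2 F:1
  CH2 → C:1 H:2
  CH2 → C:1 H:2
  CH2 → C:1 H:2
  CH3 → C:1 H:3
Element totals:
  C: 5
  H: 11
  F: 1
Molecular formula: C5H11F.
Molar mass = 90.141 g/mol.
Mass from F: 1 × 18.998 = 18.998 g/mol.
%F = 18.998 / 90.141 × 100 = 21.08%.

21.08%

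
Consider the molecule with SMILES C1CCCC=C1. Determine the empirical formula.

C3H5

Atom tally by fragment:
  cyclohexene ring core → C:6 H:10
Element totals:
  C: 6
  H: 10
Molecular formula: C6H10.
gcd of subscripts = 2; dividing each by 2:
  C: 6/2 = 3
  H: 10/2 = 5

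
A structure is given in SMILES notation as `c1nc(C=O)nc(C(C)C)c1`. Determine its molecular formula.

Atom tally by fragment:
  pyrimidine ring core → C:4 H:4 N:2
  (− 2 ring H displaced by substituents)
  + CHO → C:1 H:1 O:1
  + CH(CH3)2 → C:3 H:7
Element totals:
  C: 8
  H: 10
  N: 2
  O: 1

C8H10N2O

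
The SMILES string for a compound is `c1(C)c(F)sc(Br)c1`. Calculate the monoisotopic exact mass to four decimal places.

Atom tally by fragment:
  thiophene ring core → C:4 H:4 S:1
  (− 3 ring H displaced by substituents)
  + CH3 → C:1 H:3
  + F → F:1
  + Br → Br:1
Element totals:
  C: 5
  H: 4
  Br: 1
  F: 1
  S: 1
Molecular formula: C5H4BrFS.
  M = 5(12.0) + 4(1.007825) + 78.918338 + 18.998403 + 31.972071
    = 60.000000 + 4.031300 + 78.918338 + 18.998403 + 31.972071 = 193.920112

193.9201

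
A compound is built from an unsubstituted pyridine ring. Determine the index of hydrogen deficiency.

4

Atom tally by fragment:
  pyridine ring core → C:5 H:5 N:1
Element totals:
  C: 5
  H: 5
  N: 1
Molecular formula: C5H5N.
DoU = (2C + 2 + N − H − X) / 2 = (2·5 + 2 + 1 − 5 − 0) / 2 = 4.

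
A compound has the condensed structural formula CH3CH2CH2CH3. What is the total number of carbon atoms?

Atom tally by fragment:
  CH3 → C:1 H:3
  CH2 → C:1 H:2
  CH2 → C:1 H:2
  CH3 → C:1 H:3
Element totals:
  C: 4
  H: 10

4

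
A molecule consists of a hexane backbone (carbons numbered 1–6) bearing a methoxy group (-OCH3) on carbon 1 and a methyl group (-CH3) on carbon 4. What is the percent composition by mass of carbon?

73.78%

Atom tally by fragment:
  CH3OCH2 → C:2 H:5 O:1
  CH2 → C:1 H:2
  CH2 → C:1 H:2
  CH(CH3) → C:2 H:4
  CH2 → C:1 H:2
  CH3 → C:1 H:3
Element totals:
  C: 8
  H: 18
  O: 1
Molecular formula: C8H18O.
Molar mass = 130.231 g/mol.
Mass from C: 8 × 12.011 = 96.088 g/mol.
%C = 96.088 / 130.231 × 100 = 73.78%.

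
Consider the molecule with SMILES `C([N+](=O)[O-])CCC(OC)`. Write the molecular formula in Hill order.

C5H11NO3

Atom tally by fragment:
  O2NCH2 → C:1 H:2 N:1 O:2
  CH2 → C:1 H:2
  CH2 → C:1 H:2
  CH2OCH3 → C:2 H:5 O:1
Element totals:
  C: 5
  H: 11
  N: 1
  O: 3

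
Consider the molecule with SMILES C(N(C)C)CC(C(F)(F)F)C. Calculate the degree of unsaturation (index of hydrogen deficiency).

Atom tally by fragment:
  (CH3)2NCH2 → C:3 H:8 N:1
  CH2 → C:1 H:2
  CH(CF3) → C:2 H:1 F:3
  CH3 → C:1 H:3
Element totals:
  C: 7
  H: 14
  F: 3
  N: 1
Molecular formula: C7H14F3N.
DoU = (2C + 2 + N − H − X) / 2 = (2·7 + 2 + 1 − 14 − 3) / 2 = 0.

0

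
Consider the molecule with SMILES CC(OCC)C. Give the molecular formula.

Atom tally by fragment:
  CH3 → C:1 H:3
  CH(OC2H5) → C:3 H:6 O:1
  CH3 → C:1 H:3
Element totals:
  C: 5
  H: 12
  O: 1

C5H12O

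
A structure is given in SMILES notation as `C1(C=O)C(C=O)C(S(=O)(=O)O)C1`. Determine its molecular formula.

C6H8O5S

Atom tally by fragment:
  cyclobutane ring core → C:4 H:8
  (− 3 ring H displaced by substituents)
  + CHO → C:1 H:1 O:1
  + CHO → C:1 H:1 O:1
  + SO3H → S:1 O:3 H:1
Element totals:
  C: 6
  H: 8
  O: 5
  S: 1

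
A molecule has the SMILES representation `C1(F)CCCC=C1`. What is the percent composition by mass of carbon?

71.97%

Atom tally by fragment:
  cyclohexene ring core → C:6 H:10
  (− 1 ring H displaced by substituents)
  + F → F:1
Element totals:
  C: 6
  H: 9
  F: 1
Molecular formula: C6H9F.
Molar mass = 100.136 g/mol.
Mass from C: 6 × 12.011 = 72.066 g/mol.
%C = 72.066 / 100.136 × 100 = 71.97%.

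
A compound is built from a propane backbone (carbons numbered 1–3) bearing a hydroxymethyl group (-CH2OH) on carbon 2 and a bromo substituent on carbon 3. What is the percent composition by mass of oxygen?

Atom tally by fragment:
  CH3 → C:1 H:3
  CH(CH2OH) → C:2 H:4 O:1
  CH2Br → C:1 H:2 Br:1
Element totals:
  C: 4
  H: 9
  Br: 1
  O: 1
Molecular formula: C4H9BrO.
Molar mass = 153.019 g/mol.
Mass from O: 1 × 15.999 = 15.999 g/mol.
%O = 15.999 / 153.019 × 100 = 10.46%.

10.46%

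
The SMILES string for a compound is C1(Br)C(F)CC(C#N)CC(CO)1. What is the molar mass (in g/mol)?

236.08 g/mol

Atom tally by fragment:
  cyclohexane ring core → C:6 H:12
  (− 4 ring H displaced by substituents)
  + Br → Br:1
  + F → F:1
  + CN → C:1 N:1
  + CH2OH → C:1 H:3 O:1
Element totals:
  C: 8
  H: 11
  Br: 1
  F: 1
  N: 1
  O: 1
Molecular formula: C8H11BrFNO.
  M = 8(12.011) + 11(1.008) + 79.904 + 18.998 + 14.007 + 15.999
    = 96.088 + 11.088 + 79.904 + 18.998 + 14.007 + 15.999 = 236.084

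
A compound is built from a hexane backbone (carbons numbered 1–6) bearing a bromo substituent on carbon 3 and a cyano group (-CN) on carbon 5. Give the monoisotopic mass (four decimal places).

Atom tally by fragment:
  CH3 → C:1 H:3
  CH2 → C:1 H:2
  CH(Br) → C:1 H:1 Br:1
  CH2 → C:1 H:2
  CH(CN) → C:2 H:1 N:1
  CH3 → C:1 H:3
Element totals:
  C: 7
  H: 12
  Br: 1
  N: 1
Molecular formula: C7H12BrN.
  M = 7(12.0) + 12(1.007825) + 78.918338 + 14.003074
    = 84.000000 + 12.093900 + 78.918338 + 14.003074 = 189.015312

189.0153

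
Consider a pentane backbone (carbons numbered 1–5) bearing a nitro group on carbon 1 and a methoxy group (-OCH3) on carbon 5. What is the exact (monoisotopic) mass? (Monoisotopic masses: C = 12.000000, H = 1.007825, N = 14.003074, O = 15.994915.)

147.0895

Atom tally by fragment:
  O2NCH2 → C:1 H:2 N:1 O:2
  CH2 → C:1 H:2
  CH2 → C:1 H:2
  CH2 → C:1 H:2
  CH2OCH3 → C:2 H:5 O:1
Element totals:
  C: 6
  H: 13
  N: 1
  O: 3
Molecular formula: C6H13NO3.
  M = 6(12.0) + 13(1.007825) + 14.003074 + 3(15.994915)
    = 72.000000 + 13.101725 + 14.003074 + 47.984745 = 147.089544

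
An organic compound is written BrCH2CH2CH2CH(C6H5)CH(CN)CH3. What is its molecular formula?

C13H16BrN

Atom tally by fragment:
  BrCH2 → C:1 H:2 Br:1
  CH2 → C:1 H:2
  CH2 → C:1 H:2
  CH(C6H5) → C:7 H:6
  CH(CN) → C:2 H:1 N:1
  CH3 → C:1 H:3
Element totals:
  C: 13
  H: 16
  Br: 1
  N: 1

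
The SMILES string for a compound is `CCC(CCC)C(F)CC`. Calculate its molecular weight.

Atom tally by fragment:
  CH3 → C:1 H:3
  CH2 → C:1 H:2
  CH(CH2CH2CH3) → C:4 H:8
  CH(F) → C:1 H:1 F:1
  CH2 → C:1 H:2
  CH3 → C:1 H:3
Element totals:
  C: 9
  H: 19
  F: 1
Molecular formula: C9H19F.
  M = 9(12.011) + 19(1.008) + 18.998
    = 108.099 + 19.152 + 18.998 = 146.249

146.25 g/mol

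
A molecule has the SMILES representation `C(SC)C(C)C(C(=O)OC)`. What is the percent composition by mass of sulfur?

Atom tally by fragment:
  CH3SCH2 → C:2 H:5 S:1
  CH(CH3) → C:2 H:4
  CH2COOCH3 → C:3 H:5 O:2
Element totals:
  C: 7
  H: 14
  O: 2
  S: 1
Molecular formula: C7H14O2S.
Molar mass = 162.247 g/mol.
Mass from S: 1 × 32.06 = 32.060 g/mol.
%S = 32.060 / 162.247 × 100 = 19.76%.

19.76%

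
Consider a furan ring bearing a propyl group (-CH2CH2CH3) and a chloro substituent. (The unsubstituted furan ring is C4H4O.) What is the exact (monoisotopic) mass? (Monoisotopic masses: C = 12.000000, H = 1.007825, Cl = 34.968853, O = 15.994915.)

144.0342

Atom tally by fragment:
  furan ring core → C:4 H:4 O:1
  (− 2 ring H displaced by substituents)
  + CH2CH2CH3 → C:3 H:7
  + Cl → Cl:1
Element totals:
  C: 7
  H: 9
  Cl: 1
  O: 1
Molecular formula: C7H9ClO.
  M = 7(12.0) + 9(1.007825) + 34.968853 + 15.994915
    = 84.000000 + 9.070425 + 34.968853 + 15.994915 = 144.034193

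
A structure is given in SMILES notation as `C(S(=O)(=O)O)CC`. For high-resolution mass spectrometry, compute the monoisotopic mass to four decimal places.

124.0194

Atom tally by fragment:
  HO3SCH2 → C:1 H:3 S:1 O:3
  CH2 → C:1 H:2
  CH3 → C:1 H:3
Element totals:
  C: 3
  H: 8
  O: 3
  S: 1
Molecular formula: C3H8O3S.
  M = 3(12.0) + 8(1.007825) + 3(15.994915) + 31.972071
    = 36.000000 + 8.062600 + 47.984745 + 31.972071 = 124.019416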